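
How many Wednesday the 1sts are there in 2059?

2

Check the 1st of each month of 2059: Jan 1: Wed, Feb 1: Sat, Mar 1: Sat, Apr 1: Tue, May 1: Thu, Jun 1: Sun, Jul 1: Tue, Aug 1: Fri, Sep 1: Mon, Oct 1: Wed, Nov 1: Sat, Dec 1: Mon.
Wednesday occurs in January, October — 2 months.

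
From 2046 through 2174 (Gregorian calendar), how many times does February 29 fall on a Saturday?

Leap years in 2046–2174: 31 of them.
Feb 29 weekday advances by 5 (mod 7) from one leap year to the next four years later (or differs when a century non-leap intervenes).
Leap-day weekdays: 2048:Sat✓ 2052:Thu 2056:Tue 2060:Sun 2064:Fri 2068:Wed 2072:Mon 2076:Sat✓ 2080:Thu 2084:Tue 2088:Sun 2092:Fri 2096:Wed …(5 more)… 2124:Tue 2128:Sun 2132:Fri 2136:Wed 2140:Mon 2144:Sat✓ 2148:Thu 2152:Tue 2156:Sun 2160:Fri 2164:Wed 2168:Mon 2172:Sat✓
Saturday: 2048, 2076, 2116, 2144, 2172 → 5.

5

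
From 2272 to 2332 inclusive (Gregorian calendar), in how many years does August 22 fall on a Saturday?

Track August 22's weekday year by year (advancing +1, or +2 across a Feb 29):
  2272: Thu  2273: Fri (+1)  2274: Sat (+1) ✓  2275: Sun (+1)  2276: Tue (+2)
  2277: Wed (+1)  2278: Thu (+1)  2279: Fri (+1)  2280: Sun (+2)  2281: Mon (+1)
  2282: Tue (+1)  2283: Wed (+1)  2284: Fri (+2)  2285: Sat (+1) ✓  … (33 more years) …
  2319: Fri (+1)  2320: Sun (+2)  2321: Mon (+1)  2322: Tue (+1)  2323: Wed (+1)
  2324: Fri (+2)  2325: Sat (+1) ✓  2326: Sun (+1)  2327: Mon (+1)  2328: Wed (+2)
  2329: Thu (+1)  2330: Fri (+1)  2331: Sat (+1) ✓  2332: Mon (+2)
Saturday years: 2274, 2285, 2291, 2296, 2303, 2308, 2314, 2325, 2331 — 9 in total.

9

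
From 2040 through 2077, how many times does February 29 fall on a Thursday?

1

Leap years in 2040–2077: 10 of them.
Feb 29 weekday advances by 5 (mod 7) from one leap year to the next four years later (or differs when a century non-leap intervenes).
Leap-day weekdays: 2040:Wed 2044:Mon 2048:Sat 2052:Thu✓ 2056:Tue 2060:Sun 2064:Fri 2068:Wed 2072:Mon 2076:Sat
Thursday: 2052 → 1.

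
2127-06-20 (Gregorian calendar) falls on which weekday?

January 1, 2127 is a Wednesday.
June 20 is day 171 of the year, i.e. 170 days after Jan 1.
170 mod 7 = 2, so advance 2 weekdays from Wednesday: Friday.

Friday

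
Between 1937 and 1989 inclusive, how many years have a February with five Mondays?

2

February has 28 days (29 in leap years); it has five Mondays when Monday falls among the first (month-length − 28) days — i.e. when February 1 is Monday in a leap year (never in a common year).
February 1 by year: 1937:Mon 1938:Tue 1939:Wed 1940:Thu 1941:Sat 1942:Sun 1943:Mon 1944:Tue 1945:Thu 1946:Fri 1947:Sat 1948:Sun 1949:Tue 1950:Wed 1951:Thu …(23 more)… 1975:Sat 1976:Sun 1977:Tue 1978:Wed 1979:Thu 1980:Fri 1981:Sun 1982:Mon 1983:Tue 1984:Wed 1985:Fri 1986:Sat 1987:Sun 1988:Mon✓ 1989:Wed
Years with five Mondays: 1960, 1988 → 2.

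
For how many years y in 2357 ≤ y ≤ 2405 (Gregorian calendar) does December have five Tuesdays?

22

December has 31 days; it has five Tuesdays when Tuesday falls among the first (month-length − 28) days — i.e. when December 1 is one of Tuesday/Monday/Sunday.
December 1 by year: 2357:Sun✓ 2358:Mon✓ 2359:Tue✓ 2360:Thu 2361:Fri 2362:Sat 2363:Sun✓ 2364:Tue✓ 2365:Wed 2366:Thu 2367:Fri 2368:Sun✓ 2369:Mon✓ 2370:Tue✓ 2371:Wed …(19 more)… 2391:Sun✓ 2392:Tue✓ 2393:Wed 2394:Thu 2395:Fri 2396:Sun✓ 2397:Mon✓ 2398:Tue✓ 2399:Wed 2400:Fri 2401:Sat 2402:Sun✓ 2403:Mon✓ 2404:Wed 2405:Thu
Years with five Tuesdays: 2357, 2358, 2359, 2363, 2364, 2368, 2369, 2370, 2374, 2375, 2380, 2381, 2385, 2386, 2387, 2391, 2392, 2396, 2397, 2398, 2402, 2403 → 22.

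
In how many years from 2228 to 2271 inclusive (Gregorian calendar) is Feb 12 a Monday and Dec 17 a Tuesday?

Check each year's weekday for Feb 12 and Dec 17:
  2228: Tue/Wed  2229: Thu/Thu  2230: Fri/Fri  2231: Sat/Sat  2232: Sun/Mon  2233: Tue/Tue  2234: Wed/Wed  2235: Thu/Thu  2236: Fri/Sat  2237: Sun/Sun  2238: Mon/Mon  2239: Tue/Tue  2240: Wed/Thu  2241: Fri/Fri  …(16 more)…  2258: Fri/Fri  2259: Sat/Sat  2260: Sun/Mon  2261: Tue/Tue  2262: Wed/Wed  2263: Thu/Thu  2264: Fri/Sat  2265: Sun/Sun  2266: Mon/Mon  2267: Tue/Tue  2268: Wed/Thu  2269: Fri/Fri  2270: Sat/Sat  2271: Sun/Sun
Both conditions hold in: 2244 — 1.

1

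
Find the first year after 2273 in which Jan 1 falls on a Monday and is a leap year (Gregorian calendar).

Jan 1 advances by 2 weekdays after a leap year and by 1 after a common year.
2273: Jan 1 is Wednesday.
2274: Thursday
2275: Friday
2276: Saturday (leap)
2277: Monday
2278: Tuesday
2279: Wednesday
2280: Thursday (leap)
2281: Saturday
2282: Sunday
2283: Monday
2284: Tuesday (leap)
2285: Thursday
2286: Friday
2287: Saturday
2288: Sunday (leap)
2289: Tuesday
2290: Wednesday
2291: Thursday
2292: Friday (leap)
2293: Sunday
2294: Monday
2295: Tuesday
2296: Wednesday (leap)
2297: Friday
2298: Saturday
2299: Sunday
2300: Monday
2301: Tuesday
2302: Wednesday
2303: Thursday
2304: Friday (leap)
2305: Sunday
2306: Monday
2307: Tuesday
2308: Wednesday (leap)
2309: Friday
2310: Saturday
2311: Sunday
2312: Monday (leap)
2312 begins on a Monday and is a leap year.

2312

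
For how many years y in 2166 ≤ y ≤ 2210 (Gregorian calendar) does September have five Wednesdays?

September has 30 days; it has five Wednesdays when Wednesday falls among the first (month-length − 28) days — i.e. when September 1 is one of Wednesday/Tuesday.
September 1 by year: 2166:Mon 2167:Tue✓ 2168:Thu 2169:Fri 2170:Sat 2171:Sun 2172:Tue✓ 2173:Wed✓ 2174:Thu 2175:Fri 2176:Sun 2177:Mon 2178:Tue✓ 2179:Wed✓ 2180:Fri …(15 more)… 2196:Thu 2197:Fri 2198:Sat 2199:Sun 2200:Mon 2201:Tue✓ 2202:Wed✓ 2203:Thu 2204:Sat 2205:Sun 2206:Mon 2207:Tue✓ 2208:Thu 2209:Fri 2210:Sat
Years with five Wednesdays: 2167, 2172, 2173, 2178, 2179, 2184, 2189, 2190, 2195, 2201, 2202, 2207 → 12.

12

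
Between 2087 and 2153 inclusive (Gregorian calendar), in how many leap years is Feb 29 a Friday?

3

Leap years in 2087–2153: 16 of them.
Feb 29 weekday advances by 5 (mod 7) from one leap year to the next four years later (or differs when a century non-leap intervenes).
Leap-day weekdays: 2088:Sun 2092:Fri✓ 2096:Wed 2104:Fri✓ 2108:Wed 2112:Mon 2116:Sat 2120:Thu 2124:Tue 2128:Sun 2132:Fri✓ 2136:Wed 2140:Mon 2144:Sat 2148:Thu 2152:Tue
Friday: 2092, 2104, 2132 → 3.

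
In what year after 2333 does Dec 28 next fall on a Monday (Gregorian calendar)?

From one year to the next, a fixed date's weekday advances by 1, or by 2 when a Feb 29 lies between the two dates.
2333: December 28 is Thursday.
2334: Friday (+1)
2335: Saturday (+1)
2336: Monday (+2)
Dec 28 falls on a Monday in 2336.

2336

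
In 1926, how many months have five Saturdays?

A month of length L has five Saturdays iff its first Saturday is on day ≤ L−28 (so day 1–3 in a 31-day month, 1–2 in a 30-day month, day 1 in a leap February).
Checking each month of 1926: Jan starts Fri (31d) ✓; Feb starts Mon (28d); Mar starts Mon (31d); Apr starts Thu (30d); May starts Sat (31d) ✓; Jun starts Tue (30d); Jul starts Thu (31d) ✓; Aug starts Sun (31d); Sep starts Wed (30d); Oct starts Fri (31d) ✓; Nov starts Mon (30d); Dec starts Wed (31d).
Five-Saturday months: January, May, July, October → 4.

4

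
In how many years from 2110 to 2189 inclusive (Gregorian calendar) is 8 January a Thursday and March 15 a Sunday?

9

Check each year's weekday for 8 January and March 15:
  2110: Wed/Sat  2111: Thu/Sun ✓  2112: Fri/Tue  2113: Sun/Wed  2114: Mon/Thu  2115: Tue/Fri  2116: Wed/Sun  2117: Fri/Mon  2118: Sat/Tue  2119: Sun/Wed  2120: Mon/Fri  2121: Wed/Sat  2122: Thu/Sun ✓  2123: Fri/Mon  …(52 more)…  2176: Mon/Fri  2177: Wed/Sat  2178: Thu/Sun ✓  2179: Fri/Mon  2180: Sat/Wed  2181: Mon/Thu  2182: Tue/Fri  2183: Wed/Sat  2184: Thu/Mon  2185: Sat/Tue  2186: Sun/Wed  2187: Mon/Thu  2188: Tue/Sat  2189: Thu/Sun ✓
Both conditions hold in: 2111, 2122, 2133, 2139, 2150, 2161, 2167, 2178, 2189 — 9.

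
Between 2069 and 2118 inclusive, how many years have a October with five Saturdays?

October has 31 days; it has five Saturdays when Saturday falls among the first (month-length − 28) days — i.e. when October 1 is one of Saturday/Friday/Thursday.
October 1 by year: 2069:Tue 2070:Wed 2071:Thu✓ 2072:Sat✓ 2073:Sun 2074:Mon 2075:Tue 2076:Thu✓ 2077:Fri✓ 2078:Sat✓ 2079:Sun 2080:Tue 2081:Wed 2082:Thu✓ 2083:Fri✓ …(20 more)… 2104:Wed 2105:Thu✓ 2106:Fri✓ 2107:Sat✓ 2108:Mon 2109:Tue 2110:Wed 2111:Thu✓ 2112:Sat✓ 2113:Sun 2114:Mon 2115:Tue 2116:Thu✓ 2117:Fri✓ 2118:Sat✓
Years with five Saturdays: 2071, 2072, 2076, 2077, 2078, 2082, 2083, 2088, 2089, 2093, 2094, 2095, 2099, 2100, 2101, 2105, 2106, 2107, 2111, 2112, 2116, 2117, 2118 → 23.

23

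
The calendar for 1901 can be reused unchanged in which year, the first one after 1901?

1907

Two years share a calendar iff Jan 1 falls on the same weekday and both are leap or both are common. 1901: Jan 1 is Tuesday, common year.
1902: Jan 1 Wednesday, common
1903: Jan 1 Thursday, common
1904: Jan 1 Friday, leap
1905: Jan 1 Sunday, common
1906: Jan 1 Monday, common
1907: Jan 1 Tuesday, common
1907 matches on both conditions.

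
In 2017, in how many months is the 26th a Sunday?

Check the 26th of each month of 2017: Jan 26: Thu, Feb 26: Sun, Mar 26: Sun, Apr 26: Wed, May 26: Fri, Jun 26: Mon, Jul 26: Wed, Aug 26: Sat, Sep 26: Tue, Oct 26: Thu, Nov 26: Sun, Dec 26: Tue.
Sunday occurs in February, March, November — 3 months.

3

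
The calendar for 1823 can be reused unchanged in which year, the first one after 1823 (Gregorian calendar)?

Two years share a calendar iff Jan 1 falls on the same weekday and both are leap or both are common. 1823: Jan 1 is Wednesday, common year.
1824: Jan 1 Thursday, leap
1825: Jan 1 Saturday, common
1826: Jan 1 Sunday, common
1827: Jan 1 Monday, common
1828: Jan 1 Tuesday, leap
1829: Jan 1 Thursday, common
1830: Jan 1 Friday, common
1831: Jan 1 Saturday, common
1832: Jan 1 Sunday, leap
1833: Jan 1 Tuesday, common
1834: Jan 1 Wednesday, common
1834 matches on both conditions.

1834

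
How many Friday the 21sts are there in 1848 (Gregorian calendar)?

Check the 21st of each month of 1848: Jan 21: Fri, Feb 21: Mon, Mar 21: Tue, Apr 21: Fri, May 21: Sun, Jun 21: Wed, Jul 21: Fri, Aug 21: Mon, Sep 21: Thu, Oct 21: Sat, Nov 21: Tue, Dec 21: Thu.
Friday occurs in January, April, July — 3 months.

3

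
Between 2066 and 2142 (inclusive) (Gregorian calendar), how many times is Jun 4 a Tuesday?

Track Jun 4's weekday year by year (advancing +1, or +2 across a Feb 29):
  2066: Fri  2067: Sat (+1)  2068: Mon (+2)  2069: Tue (+1) ✓  2070: Wed (+1)
  2071: Thu (+1)  2072: Sat (+2)  2073: Sun (+1)  2074: Mon (+1)  2075: Tue (+1) ✓
  2076: Thu (+2)  2077: Fri (+1)  2078: Sat (+1)  2079: Sun (+1)  … (49 more years) …
  2129: Sat (+1)  2130: Sun (+1)  2131: Mon (+1)  2132: Wed (+2)  2133: Thu (+1)
  2134: Fri (+1)  2135: Sat (+1)  2136: Mon (+2)  2137: Tue (+1) ✓  2138: Wed (+1)
  2139: Thu (+1)  2140: Sat (+2)  2141: Sun (+1)  2142: Mon (+1)
Tuesday years: 2069, 2075, 2080, 2086, 2097, 2109, 2115, 2120, 2126, 2137 — 10 in total.

10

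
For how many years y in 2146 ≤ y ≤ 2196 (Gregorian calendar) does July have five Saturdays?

July has 31 days; it has five Saturdays when Saturday falls among the first (month-length − 28) days — i.e. when July 1 is one of Saturday/Friday/Thursday.
July 1 by year: 2146:Fri✓ 2147:Sat✓ 2148:Mon 2149:Tue 2150:Wed 2151:Thu✓ 2152:Sat✓ 2153:Sun 2154:Mon 2155:Tue 2156:Thu✓ 2157:Fri✓ 2158:Sat✓ 2159:Sun 2160:Tue …(21 more)… 2182:Mon 2183:Tue 2184:Thu✓ 2185:Fri✓ 2186:Sat✓ 2187:Sun 2188:Tue 2189:Wed 2190:Thu✓ 2191:Fri✓ 2192:Sun 2193:Mon 2194:Tue 2195:Wed 2196:Fri✓
Years with five Saturdays: 2146, 2147, 2151, 2152, 2156, 2157, 2158, 2162, 2163, 2168, 2169, 2173, 2174, 2175, 2179, 2180, 2184, 2185, 2186, 2190, 2191, 2196 → 22.

22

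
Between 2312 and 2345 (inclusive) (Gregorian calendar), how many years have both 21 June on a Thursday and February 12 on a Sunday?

1

Check each year's weekday for 21 June and February 12:
  2312: Fri/Mon  2313: Sat/Wed  2314: Sun/Thu  2315: Mon/Fri  2316: Wed/Sat  2317: Thu/Mon  2318: Fri/Tue  2319: Sat/Wed  2320: Mon/Thu  2321: Tue/Sat  2322: Wed/Sun  2323: Thu/Mon  2324: Sat/Tue  2325: Sun/Thu  …(6 more)…  2332: Tue/Fri  2333: Wed/Sun  2334: Thu/Mon  2335: Fri/Tue  2336: Sun/Wed  2337: Mon/Fri  2338: Tue/Sat  2339: Wed/Sun  2340: Fri/Mon  2341: Sat/Wed  2342: Sun/Thu  2343: Mon/Fri  2344: Wed/Sat  2345: Thu/Mon
Both conditions hold in: 2328 — 1.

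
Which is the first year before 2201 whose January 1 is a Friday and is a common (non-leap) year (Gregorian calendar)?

2190

Jan 1 advances by 2 weekdays after a leap year and by 1 after a common year.
2201: Jan 1 is Thursday.
2200: Wednesday
2199: Tuesday
2198: Monday
2197: Sunday
2196: Friday (leap)
2195: Thursday
2194: Wednesday
2193: Tuesday
2192: Sunday (leap)
2191: Saturday
2190: Friday
2190 begins on a Friday and is a common year.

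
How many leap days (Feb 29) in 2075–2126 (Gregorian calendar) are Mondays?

Leap years in 2075–2126: 12 of them.
Feb 29 weekday advances by 5 (mod 7) from one leap year to the next four years later (or differs when a century non-leap intervenes).
Leap-day weekdays: 2076:Sat 2080:Thu 2084:Tue 2088:Sun 2092:Fri 2096:Wed 2104:Fri 2108:Wed 2112:Mon✓ 2116:Sat 2120:Thu 2124:Tue
Monday: 2112 → 1.

1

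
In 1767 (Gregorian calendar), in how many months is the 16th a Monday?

Check the 16th of each month of 1767: Jan 16: Fri, Feb 16: Mon, Mar 16: Mon, Apr 16: Thu, May 16: Sat, Jun 16: Tue, Jul 16: Thu, Aug 16: Sun, Sep 16: Wed, Oct 16: Fri, Nov 16: Mon, Dec 16: Wed.
Monday occurs in February, March, November — 3 months.

3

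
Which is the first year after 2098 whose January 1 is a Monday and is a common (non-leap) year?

2103

Jan 1 advances by 2 weekdays after a leap year and by 1 after a common year.
2098: Jan 1 is Wednesday.
2099: Thursday
2100: Friday
2101: Saturday
2102: Sunday
2103: Monday
2103 begins on a Monday and is a common year.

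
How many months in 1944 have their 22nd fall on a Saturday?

3

Check the 22nd of each month of 1944: Jan 22: Sat, Feb 22: Tue, Mar 22: Wed, Apr 22: Sat, May 22: Mon, Jun 22: Thu, Jul 22: Sat, Aug 22: Tue, Sep 22: Fri, Oct 22: Sun, Nov 22: Wed, Dec 22: Fri.
Saturday occurs in January, April, July — 3 months.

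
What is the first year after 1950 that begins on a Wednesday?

Jan 1 advances by 2 weekdays after a leap year and by 1 after a common year.
1950: Jan 1 is Sunday.
1951: Monday
1952: Tuesday (leap)
1953: Thursday
1954: Friday
1955: Saturday
1956: Sunday (leap)
1957: Tuesday
1958: Wednesday
1958 begins on a Wednesday

1958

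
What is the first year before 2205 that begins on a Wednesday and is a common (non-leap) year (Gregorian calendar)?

2200

Jan 1 advances by 2 weekdays after a leap year and by 1 after a common year.
2205: Jan 1 is Tuesday.
2204: Sunday (leap)
2203: Saturday
2202: Friday
2201: Thursday
2200: Wednesday
2200 begins on a Wednesday and is a common year.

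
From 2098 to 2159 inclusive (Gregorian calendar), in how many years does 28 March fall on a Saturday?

9

Track 28 March's weekday year by year (advancing +1, or +2 across a Feb 29):
  2098: Fri  2099: Sat (+1) ✓  2100: Sun (+1)  2101: Mon (+1)  2102: Tue (+1)
  2103: Wed (+1)  2104: Fri (+2)  2105: Sat (+1) ✓  2106: Sun (+1)  2107: Mon (+1)
  2108: Wed (+2)  2109: Thu (+1)  2110: Fri (+1)  2111: Sat (+1) ✓  … (34 more years) …
  2146: Mon (+1)  2147: Tue (+1)  2148: Thu (+2)  2149: Fri (+1)  2150: Sat (+1) ✓
  2151: Sun (+1)  2152: Tue (+2)  2153: Wed (+1)  2154: Thu (+1)  2155: Fri (+1)
  2156: Sun (+2)  2157: Mon (+1)  2158: Tue (+1)  2159: Wed (+1)
Saturday years: 2099, 2105, 2111, 2116, 2122, 2133, 2139, 2144, 2150 — 9 in total.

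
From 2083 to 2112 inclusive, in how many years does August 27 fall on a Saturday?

5

Track August 27's weekday year by year (advancing +1, or +2 across a Feb 29):
  2083: Fri  2084: Sun (+2)  2085: Mon (+1)  2086: Tue (+1)  2087: Wed (+1)
  2088: Fri (+2)  2089: Sat (+1) ✓  2090: Sun (+1)  2091: Mon (+1)  2092: Wed (+2)
  2093: Thu (+1)  2094: Fri (+1)  2095: Sat (+1) ✓  2096: Mon (+2)  2097: Tue (+1)
  2098: Wed (+1)  2099: Thu (+1)  2100: Fri (+1)  2101: Sat (+1) ✓  2102: Sun (+1)
  2103: Mon (+1)  2104: Wed (+2)  2105: Thu (+1)  2106: Fri (+1)  2107: Sat (+1) ✓
  2108: Mon (+2)  2109: Tue (+1)  2110: Wed (+1)  2111: Thu (+1)  2112: Sat (+2) ✓
Saturday years: 2089, 2095, 2101, 2107, 2112 — 5 in total.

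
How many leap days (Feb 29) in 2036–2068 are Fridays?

2

Leap years in 2036–2068: 9 of them.
Feb 29 weekday advances by 5 (mod 7) from one leap year to the next four years later (or differs when a century non-leap intervenes).
Leap-day weekdays: 2036:Fri✓ 2040:Wed 2044:Mon 2048:Sat 2052:Thu 2056:Tue 2060:Sun 2064:Fri✓ 2068:Wed
Friday: 2036, 2064 → 2.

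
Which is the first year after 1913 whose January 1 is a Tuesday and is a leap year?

Jan 1 advances by 2 weekdays after a leap year and by 1 after a common year.
1913: Jan 1 is Wednesday.
1914: Thursday
1915: Friday
1916: Saturday (leap)
1917: Monday
1918: Tuesday
1919: Wednesday
1920: Thursday (leap)
1921: Saturday
1922: Sunday
1923: Monday
1924: Tuesday (leap)
1924 begins on a Tuesday and is a leap year.

1924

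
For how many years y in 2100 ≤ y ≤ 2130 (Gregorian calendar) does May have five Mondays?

15

May has 31 days; it has five Mondays when Monday falls among the first (month-length − 28) days — i.e. when May 1 is one of Monday/Sunday/Saturday.
May 1 by year: 2100:Sat✓ 2101:Sun✓ 2102:Mon✓ 2103:Tue 2104:Thu 2105:Fri 2106:Sat✓ 2107:Sun✓ 2108:Tue 2109:Wed 2110:Thu 2111:Fri 2112:Sun✓ 2113:Mon✓ 2114:Tue 2115:Wed 2116:Fri 2117:Sat✓ 2118:Sun✓ 2119:Mon✓ 2120:Wed 2121:Thu 2122:Fri 2123:Sat✓ 2124:Mon✓ 2125:Tue 2126:Wed 2127:Thu 2128:Sat✓ 2129:Sun✓ 2130:Mon✓
Years with five Mondays: 2100, 2101, 2102, 2106, 2107, 2112, 2113, 2117, 2118, 2119, 2123, 2124, 2128, 2129, 2130 → 15.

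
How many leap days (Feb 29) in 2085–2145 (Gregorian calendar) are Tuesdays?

Leap years in 2085–2145: 14 of them.
Feb 29 weekday advances by 5 (mod 7) from one leap year to the next four years later (or differs when a century non-leap intervenes).
Leap-day weekdays: 2088:Sun 2092:Fri 2096:Wed 2104:Fri 2108:Wed 2112:Mon 2116:Sat 2120:Thu 2124:Tue✓ 2128:Sun 2132:Fri 2136:Wed 2140:Mon 2144:Sat
Tuesday: 2124 → 1.

1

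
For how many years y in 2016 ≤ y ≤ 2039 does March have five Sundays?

March has 31 days; it has five Sundays when Sunday falls among the first (month-length − 28) days — i.e. when March 1 is one of Sunday/Saturday/Friday.
March 1 by year: 2016:Tue 2017:Wed 2018:Thu 2019:Fri✓ 2020:Sun✓ 2021:Mon 2022:Tue 2023:Wed 2024:Fri✓ 2025:Sat✓ 2026:Sun✓ 2027:Mon 2028:Wed 2029:Thu 2030:Fri✓ 2031:Sat✓ 2032:Mon 2033:Tue 2034:Wed 2035:Thu 2036:Sat✓ 2037:Sun✓ 2038:Mon 2039:Tue
Years with five Sundays: 2019, 2020, 2024, 2025, 2026, 2030, 2031, 2036, 2037 → 9.

9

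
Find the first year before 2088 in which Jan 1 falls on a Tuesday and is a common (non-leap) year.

2086

Jan 1 advances by 2 weekdays after a leap year and by 1 after a common year.
2088: Jan 1 is Thursday (leap).
2087: Wednesday
2086: Tuesday
2086 begins on a Tuesday and is a common year.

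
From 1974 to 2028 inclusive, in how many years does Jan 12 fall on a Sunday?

8

Track Jan 12's weekday year by year (advancing +1, or +2 across a Feb 29):
  1974: Sat  1975: Sun (+1) ✓  1976: Mon (+1)  1977: Wed (+2)  1978: Thu (+1)
  1979: Fri (+1)  1980: Sat (+1)  1981: Mon (+2)  1982: Tue (+1)  1983: Wed (+1)
  1984: Thu (+1)  1985: Sat (+2)  1986: Sun (+1) ✓  1987: Mon (+1)  … (27 more years) …
  2015: Mon (+1)  2016: Tue (+1)  2017: Thu (+2)  2018: Fri (+1)  2019: Sat (+1)
  2020: Sun (+1) ✓  2021: Tue (+2)  2022: Wed (+1)  2023: Thu (+1)  2024: Fri (+1)
  2025: Sun (+2) ✓  2026: Mon (+1)  2027: Tue (+1)  2028: Wed (+1)
Sunday years: 1975, 1986, 1992, 1997, 2003, 2014, 2020, 2025 — 8 in total.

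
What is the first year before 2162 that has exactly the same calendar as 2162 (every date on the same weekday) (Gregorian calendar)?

Two years share a calendar iff Jan 1 falls on the same weekday and both are leap or both are common. 2162: Jan 1 is Friday, common year.
2161: Jan 1 Thursday, common
2160: Jan 1 Tuesday, leap
2159: Jan 1 Monday, common
2158: Jan 1 Sunday, common
2157: Jan 1 Saturday, common
2156: Jan 1 Thursday, leap
2155: Jan 1 Wednesday, common
2154: Jan 1 Tuesday, common
2153: Jan 1 Monday, common
2152: Jan 1 Saturday, leap
2151: Jan 1 Friday, common
2151 matches on both conditions.

2151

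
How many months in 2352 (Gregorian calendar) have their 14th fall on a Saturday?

Check the 14th of each month of 2352: Jan 14: Mon, Feb 14: Thu, Mar 14: Fri, Apr 14: Mon, May 14: Wed, Jun 14: Sat, Jul 14: Mon, Aug 14: Thu, Sep 14: Sun, Oct 14: Tue, Nov 14: Fri, Dec 14: Sun.
Saturday occurs in June — 1 month.

1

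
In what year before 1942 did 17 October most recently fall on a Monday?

From one year to the next, a fixed date's weekday advances by 1, or by 2 when a Feb 29 lies between the two dates.
1942: October 17 is Saturday.
1941: Friday (−1)
1940: Thursday (−1)
1939: Tuesday (−2)
1938: Monday (−1)
17 October falls on a Monday in 1938.

1938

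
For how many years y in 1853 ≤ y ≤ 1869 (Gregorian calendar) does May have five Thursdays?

May has 31 days; it has five Thursdays when Thursday falls among the first (month-length − 28) days — i.e. when May 1 is one of Thursday/Wednesday/Tuesday.
May 1 by year: 1853:Sun 1854:Mon 1855:Tue✓ 1856:Thu✓ 1857:Fri 1858:Sat 1859:Sun 1860:Tue✓ 1861:Wed✓ 1862:Thu✓ 1863:Fri 1864:Sun 1865:Mon 1866:Tue✓ 1867:Wed✓ 1868:Fri 1869:Sat
Years with five Thursdays: 1855, 1856, 1860, 1861, 1862, 1866, 1867 → 7.

7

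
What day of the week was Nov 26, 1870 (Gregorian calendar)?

Saturday

January 1, 1870 is a Saturday.
November 26 is day 330 of the year, i.e. 329 days after Jan 1.
329 mod 7 = 0, so advance 0 weekdays from Saturday: Saturday.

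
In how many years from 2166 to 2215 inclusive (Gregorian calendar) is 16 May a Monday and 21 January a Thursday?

3

Check each year's weekday for 16 May and 21 January:
  2166: Fri/Tue  2167: Sat/Wed  2168: Mon/Thu ✓  2169: Tue/Sat  2170: Wed/Sun  2171: Thu/Mon  2172: Sat/Tue  2173: Sun/Thu  2174: Mon/Fri  2175: Tue/Sat  2176: Thu/Sun  2177: Fri/Tue  2178: Sat/Wed  2179: Sun/Thu  …(22 more)…  2202: Sun/Thu  2203: Mon/Fri  2204: Wed/Sat  2205: Thu/Mon  2206: Fri/Tue  2207: Sat/Wed  2208: Mon/Thu ✓  2209: Tue/Sat  2210: Wed/Sun  2211: Thu/Mon  2212: Sat/Tue  2213: Sun/Thu  2214: Mon/Fri  2215: Tue/Sat
Both conditions hold in: 2168, 2196, 2208 — 3.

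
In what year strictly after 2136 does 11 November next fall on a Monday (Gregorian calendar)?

2137

From one year to the next, a fixed date's weekday advances by 1, or by 2 when a Feb 29 lies between the two dates.
2136: November 11 is Sunday.
2137: Monday (+1)
11 November falls on a Monday in 2137.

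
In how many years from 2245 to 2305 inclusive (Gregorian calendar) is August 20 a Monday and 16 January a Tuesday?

7

Check each year's weekday for August 20 and 16 January:
  2245: Wed/Thu  2246: Thu/Fri  2247: Fri/Sat  2248: Sun/Sun  2249: Mon/Tue ✓  2250: Tue/Wed  2251: Wed/Thu  2252: Fri/Fri  2253: Sat/Sun  2254: Sun/Mon  2255: Mon/Tue ✓  2256: Wed/Wed  2257: Thu/Fri  2258: Fri/Sat  …(33 more)…  2292: Sat/Sat  2293: Sun/Mon  2294: Mon/Tue ✓  2295: Tue/Wed  2296: Thu/Thu  2297: Fri/Sat  2298: Sat/Sun  2299: Sun/Mon  2300: Mon/Tue ✓  2301: Tue/Wed  2302: Wed/Thu  2303: Thu/Fri  2304: Sat/Sat  2305: Sun/Mon
Both conditions hold in: 2249, 2255, 2266, 2277, 2283, 2294, 2300 — 7.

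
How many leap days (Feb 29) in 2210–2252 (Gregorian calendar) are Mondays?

Leap years in 2210–2252: 11 of them.
Feb 29 weekday advances by 5 (mod 7) from one leap year to the next four years later (or differs when a century non-leap intervenes).
Leap-day weekdays: 2212:Sat 2216:Thu 2220:Tue 2224:Sun 2228:Fri 2232:Wed 2236:Mon✓ 2240:Sat 2244:Thu 2248:Tue 2252:Sun
Monday: 2236 → 1.

1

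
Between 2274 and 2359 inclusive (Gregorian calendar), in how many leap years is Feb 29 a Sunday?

Leap years in 2274–2359: 20 of them.
Feb 29 weekday advances by 5 (mod 7) from one leap year to the next four years later (or differs when a century non-leap intervenes).
Leap-day weekdays: 2276:Tue 2280:Sun✓ 2284:Fri 2288:Wed 2292:Mon 2296:Sat 2304:Mon 2308:Sat 2312:Thu 2316:Tue 2320:Sun✓ 2324:Fri 2328:Wed 2332:Mon 2336:Sat 2340:Thu 2344:Tue 2348:Sun✓ 2352:Fri 2356:Wed
Sunday: 2280, 2320, 2348 → 3.

3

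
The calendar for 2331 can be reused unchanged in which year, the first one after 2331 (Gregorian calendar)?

2342

Two years share a calendar iff Jan 1 falls on the same weekday and both are leap or both are common. 2331: Jan 1 is Thursday, common year.
2332: Jan 1 Friday, leap
2333: Jan 1 Sunday, common
2334: Jan 1 Monday, common
2335: Jan 1 Tuesday, common
2336: Jan 1 Wednesday, leap
2337: Jan 1 Friday, common
2338: Jan 1 Saturday, common
2339: Jan 1 Sunday, common
2340: Jan 1 Monday, leap
2341: Jan 1 Wednesday, common
2342: Jan 1 Thursday, common
2342 matches on both conditions.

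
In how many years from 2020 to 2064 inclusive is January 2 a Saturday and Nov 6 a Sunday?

1

Check each year's weekday for January 2 and Nov 6:
  2020: Thu/Fri  2021: Sat/Sat  2022: Sun/Sun  2023: Mon/Mon  2024: Tue/Wed  2025: Thu/Thu  2026: Fri/Fri  2027: Sat/Sat  2028: Sun/Mon  2029: Tue/Tue  2030: Wed/Wed  2031: Thu/Thu  2032: Fri/Sat  2033: Sun/Sun  …(17 more)…  2051: Mon/Mon  2052: Tue/Wed  2053: Thu/Thu  2054: Fri/Fri  2055: Sat/Sat  2056: Sun/Mon  2057: Tue/Tue  2058: Wed/Wed  2059: Thu/Thu  2060: Fri/Sat  2061: Sun/Sun  2062: Mon/Mon  2063: Tue/Tue  2064: Wed/Thu
Both conditions hold in: 2044 — 1.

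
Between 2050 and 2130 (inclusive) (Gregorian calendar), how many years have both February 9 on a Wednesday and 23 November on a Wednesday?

10

Check each year's weekday for February 9 and 23 November:
  2050: Wed/Wed ✓  2051: Thu/Thu  2052: Fri/Sat  2053: Sun/Sun  2054: Mon/Mon  2055: Tue/Tue  2056: Wed/Thu  2057: Fri/Fri  2058: Sat/Sat  2059: Sun/Sun  2060: Mon/Tue  2061: Wed/Wed ✓  2062: Thu/Thu  2063: Fri/Fri  …(53 more)…  2117: Tue/Tue  2118: Wed/Wed ✓  2119: Thu/Thu  2120: Fri/Sat  2121: Sun/Sun  2122: Mon/Mon  2123: Tue/Tue  2124: Wed/Thu  2125: Fri/Fri  2126: Sat/Sat  2127: Sun/Sun  2128: Mon/Tue  2129: Wed/Wed ✓  2130: Thu/Thu
Both conditions hold in: 2050, 2061, 2067, 2078, 2089, 2095, 2101, 2107, 2118, 2129 — 10.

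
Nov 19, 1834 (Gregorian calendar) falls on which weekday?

January 1, 1834 is a Wednesday.
November 19 is day 323 of the year, i.e. 322 days after Jan 1.
322 mod 7 = 0, so advance 0 weekdays from Wednesday: Wednesday.

Wednesday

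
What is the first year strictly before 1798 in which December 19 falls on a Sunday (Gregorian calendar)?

From one year to the next, a fixed date's weekday advances by 1, or by 2 when a Feb 29 lies between the two dates.
1798: December 19 is Wednesday.
1797: Tuesday (−1)
1796: Monday (−1)
1795: Saturday (−2)
1794: Friday (−1)
1793: Thursday (−1)
1792: Wednesday (−1)
1791: Monday (−2)
1790: Sunday (−1)
December 19 falls on a Sunday in 1790.

1790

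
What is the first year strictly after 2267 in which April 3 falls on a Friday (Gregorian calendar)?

2268

From one year to the next, a fixed date's weekday advances by 1, or by 2 when a Feb 29 lies between the two dates.
2267: April 3 is Wednesday.
2268: Friday (+2)
April 3 falls on a Friday in 2268.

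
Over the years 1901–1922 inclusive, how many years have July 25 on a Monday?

Track July 25's weekday year by year (advancing +1, or +2 across a Feb 29):
  1901: Thu  1902: Fri (+1)  1903: Sat (+1)  1904: Mon (+2) ✓  1905: Tue (+1)
  1906: Wed (+1)  1907: Thu (+1)  1908: Sat (+2)  1909: Sun (+1)  1910: Mon (+1) ✓
  1911: Tue (+1)  1912: Thu (+2)  1913: Fri (+1)  1914: Sat (+1)  1915: Sun (+1)
  1916: Tue (+2)  1917: Wed (+1)  1918: Thu (+1)  1919: Fri (+1)  1920: Sun (+2)
  1921: Mon (+1) ✓  1922: Tue (+1)
Monday years: 1904, 1910, 1921 — 3 in total.

3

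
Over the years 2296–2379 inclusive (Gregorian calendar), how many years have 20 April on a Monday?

12

Track 20 April's weekday year by year (advancing +1, or +2 across a Feb 29):
  2296: Mon ✓  2297: Tue (+1)  2298: Wed (+1)  2299: Thu (+1)  2300: Fri (+1)
  2301: Sat (+1)  2302: Sun (+1)  2303: Mon (+1) ✓  2304: Wed (+2)  2305: Thu (+1)
  2306: Fri (+1)  2307: Sat (+1)  2308: Mon (+2) ✓  2309: Tue (+1)  … (56 more years) …
  2366: Wed (+1)  2367: Thu (+1)  2368: Sat (+2)  2369: Sun (+1)  2370: Mon (+1) ✓
  2371: Tue (+1)  2372: Thu (+2)  2373: Fri (+1)  2374: Sat (+1)  2375: Sun (+1)
  2376: Tue (+2)  2377: Wed (+1)  2378: Thu (+1)  2379: Fri (+1)
Monday years: 2296, 2303, 2308, 2314, 2325, 2331, 2336, 2342, 2353, 2359, 2364, 2370 — 12 in total.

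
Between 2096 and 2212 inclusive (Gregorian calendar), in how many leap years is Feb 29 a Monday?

5

Leap years in 2096–2212: 28 of them.
Feb 29 weekday advances by 5 (mod 7) from one leap year to the next four years later (or differs when a century non-leap intervenes).
Leap-day weekdays: 2096:Wed 2104:Fri 2108:Wed 2112:Mon✓ 2116:Sat 2120:Thu 2124:Tue 2128:Sun 2132:Fri 2136:Wed 2140:Mon✓ 2144:Sat 2148:Thu 2152:Tue 2156:Sun 2160:Fri 2164:Wed 2168:Mon✓ 2172:Sat 2176:Thu 2180:Tue 2184:Sun 2188:Fri 2192:Wed 2196:Mon✓ 2204:Wed 2208:Mon✓ 2212:Sat
Monday: 2112, 2140, 2168, 2196, 2208 → 5.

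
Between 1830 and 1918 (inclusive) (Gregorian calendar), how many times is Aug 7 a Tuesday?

13

Track Aug 7's weekday year by year (advancing +1, or +2 across a Feb 29):
  1830: Sat  1831: Sun (+1)  1832: Tue (+2) ✓  1833: Wed (+1)  1834: Thu (+1)
  1835: Fri (+1)  1836: Sun (+2)  1837: Mon (+1)  1838: Tue (+1) ✓  1839: Wed (+1)
  1840: Fri (+2)  1841: Sat (+1)  1842: Sun (+1)  1843: Mon (+1)  … (61 more years) …
  1905: Mon (+1)  1906: Tue (+1) ✓  1907: Wed (+1)  1908: Fri (+2)  1909: Sat (+1)
  1910: Sun (+1)  1911: Mon (+1)  1912: Wed (+2)  1913: Thu (+1)  1914: Fri (+1)
  1915: Sat (+1)  1916: Mon (+2)  1917: Tue (+1) ✓  1918: Wed (+1)
Tuesday years: 1832, 1838, 1849, 1855, 1860, 1866, 1877, 1883, 1888, 1894, 1900, 1906, 1917 — 13 in total.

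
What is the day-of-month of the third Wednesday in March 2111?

March 1, 2111 is a Sunday, so the first Wednesday is the 4th.
The third Wednesday is 4 + 14 = 18.

18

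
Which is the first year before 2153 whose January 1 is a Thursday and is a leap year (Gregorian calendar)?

2128

Jan 1 advances by 2 weekdays after a leap year and by 1 after a common year.
2153: Jan 1 is Monday.
2152: Saturday (leap)
2151: Friday
2150: Thursday
2149: Wednesday
2148: Monday (leap)
2147: Sunday
2146: Saturday
2145: Friday
2144: Wednesday (leap)
2143: Tuesday
2142: Monday
2141: Sunday
2140: Friday (leap)
2139: Thursday
2138: Wednesday
2137: Tuesday
2136: Sunday (leap)
2135: Saturday
2134: Friday
2133: Thursday
2132: Tuesday (leap)
2131: Monday
2130: Sunday
2129: Saturday
2128: Thursday (leap)
2128 begins on a Thursday and is a leap year.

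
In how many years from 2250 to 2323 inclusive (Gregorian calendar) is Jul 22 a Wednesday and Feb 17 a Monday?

3

Check each year's weekday for Jul 22 and Feb 17:
  2250: Mon/Sun  2251: Tue/Mon  2252: Thu/Tue  2253: Fri/Thu  2254: Sat/Fri  2255: Sun/Sat  2256: Tue/Sun  2257: Wed/Tue  2258: Thu/Wed  2259: Fri/Thu  2260: Sun/Fri  2261: Mon/Sun  2262: Tue/Mon  2263: Wed/Tue  …(46 more)…  2310: Fri/Thu  2311: Sat/Fri  2312: Mon/Sat  2313: Tue/Mon  2314: Wed/Tue  2315: Thu/Wed  2316: Sat/Thu  2317: Sun/Sat  2318: Mon/Sun  2319: Tue/Mon  2320: Thu/Tue  2321: Fri/Thu  2322: Sat/Fri  2323: Sun/Sat
Both conditions hold in: 2268, 2296, 2308 — 3.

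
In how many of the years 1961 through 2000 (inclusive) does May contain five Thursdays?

16

May has 31 days; it has five Thursdays when Thursday falls among the first (month-length − 28) days — i.e. when May 1 is one of Thursday/Wednesday/Tuesday.
May 1 by year: 1961:Mon 1962:Tue✓ 1963:Wed✓ 1964:Fri 1965:Sat 1966:Sun 1967:Mon 1968:Wed✓ 1969:Thu✓ 1970:Fri 1971:Sat 1972:Mon 1973:Tue✓ 1974:Wed✓ 1975:Thu✓ …(10 more)… 1986:Thu✓ 1987:Fri 1988:Sun 1989:Mon 1990:Tue✓ 1991:Wed✓ 1992:Fri 1993:Sat 1994:Sun 1995:Mon 1996:Wed✓ 1997:Thu✓ 1998:Fri 1999:Sat 2000:Mon
Years with five Thursdays: 1962, 1963, 1968, 1969, 1973, 1974, 1975, 1979, 1980, 1984, 1985, 1986, 1990, 1991, 1996, 1997 → 16.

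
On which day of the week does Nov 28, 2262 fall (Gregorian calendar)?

Friday

January 1, 2262 is a Wednesday.
November 28 is day 332 of the year, i.e. 331 days after Jan 1.
331 mod 7 = 2, so advance 2 weekdays from Wednesday: Friday.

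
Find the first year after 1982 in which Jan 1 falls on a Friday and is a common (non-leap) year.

1993

Jan 1 advances by 2 weekdays after a leap year and by 1 after a common year.
1982: Jan 1 is Friday.
1983: Saturday
1984: Sunday (leap)
1985: Tuesday
1986: Wednesday
1987: Thursday
1988: Friday (leap)
1989: Sunday
1990: Monday
1991: Tuesday
1992: Wednesday (leap)
1993: Friday
1993 begins on a Friday and is a common year.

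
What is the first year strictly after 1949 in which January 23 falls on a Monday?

From one year to the next, a fixed date's weekday advances by 1, or by 2 when a Feb 29 lies between the two dates.
1949: January 23 is Sunday.
1950: Monday (+1)
January 23 falls on a Monday in 1950.

1950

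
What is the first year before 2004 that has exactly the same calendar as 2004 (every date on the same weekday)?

1976

Two years share a calendar iff Jan 1 falls on the same weekday and both are leap or both are common. 2004: Jan 1 is Thursday, leap year.
2003: Jan 1 Wednesday, common
2002: Jan 1 Tuesday, common
2001: Jan 1 Monday, common
2000: Jan 1 Saturday, leap
1999: Jan 1 Friday, common
1998: Jan 1 Thursday, common
1997: Jan 1 Wednesday, common
1996: Jan 1 Monday, leap
1995: Jan 1 Sunday, common
1994: Jan 1 Saturday, common
1993: Jan 1 Friday, common
1992: Jan 1 Wednesday, leap
1991: Jan 1 Tuesday, common
1990: Jan 1 Monday, common
1989: Jan 1 Sunday, common
1988: Jan 1 Friday, leap
1987: Jan 1 Thursday, common
1986: Jan 1 Wednesday, common
1985: Jan 1 Tuesday, common
1984: Jan 1 Sunday, leap
1983: Jan 1 Saturday, common
1982: Jan 1 Friday, common
1981: Jan 1 Thursday, common
1980: Jan 1 Tuesday, leap
1979: Jan 1 Monday, common
1978: Jan 1 Sunday, common
1977: Jan 1 Saturday, common
1976: Jan 1 Thursday, leap
1976 matches on both conditions.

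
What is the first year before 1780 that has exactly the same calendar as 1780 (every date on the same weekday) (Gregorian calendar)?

Two years share a calendar iff Jan 1 falls on the same weekday and both are leap or both are common. 1780: Jan 1 is Saturday, leap year.
1779: Jan 1 Friday, common
1778: Jan 1 Thursday, common
1777: Jan 1 Wednesday, common
1776: Jan 1 Monday, leap
1775: Jan 1 Sunday, common
1774: Jan 1 Saturday, common
1773: Jan 1 Friday, common
1772: Jan 1 Wednesday, leap
1771: Jan 1 Tuesday, common
1770: Jan 1 Monday, common
1769: Jan 1 Sunday, common
1768: Jan 1 Friday, leap
1767: Jan 1 Thursday, common
1766: Jan 1 Wednesday, common
1765: Jan 1 Tuesday, common
1764: Jan 1 Sunday, leap
1763: Jan 1 Saturday, common
1762: Jan 1 Friday, common
1761: Jan 1 Thursday, common
1760: Jan 1 Tuesday, leap
1759: Jan 1 Monday, common
1758: Jan 1 Sunday, common
1757: Jan 1 Saturday, common
1756: Jan 1 Thursday, leap
1755: Jan 1 Wednesday, common
1754: Jan 1 Tuesday, common
1753: Jan 1 Monday, common
1752: Jan 1 Saturday, leap
1752 matches on both conditions.

1752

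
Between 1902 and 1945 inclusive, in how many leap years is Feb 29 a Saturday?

Leap years in 1902–1945: 11 of them.
Feb 29 weekday advances by 5 (mod 7) from one leap year to the next four years later (or differs when a century non-leap intervenes).
Leap-day weekdays: 1904:Mon 1908:Sat✓ 1912:Thu 1916:Tue 1920:Sun 1924:Fri 1928:Wed 1932:Mon 1936:Sat✓ 1940:Thu 1944:Tue
Saturday: 1908, 1936 → 2.

2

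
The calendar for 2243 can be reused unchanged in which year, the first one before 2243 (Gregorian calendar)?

Two years share a calendar iff Jan 1 falls on the same weekday and both are leap or both are common. 2243: Jan 1 is Sunday, common year.
2242: Jan 1 Saturday, common
2241: Jan 1 Friday, common
2240: Jan 1 Wednesday, leap
2239: Jan 1 Tuesday, common
2238: Jan 1 Monday, common
2237: Jan 1 Sunday, common
2237 matches on both conditions.

2237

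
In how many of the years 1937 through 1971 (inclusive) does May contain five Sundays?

May has 31 days; it has five Sundays when Sunday falls among the first (month-length − 28) days — i.e. when May 1 is one of Sunday/Saturday/Friday.
May 1 by year: 1937:Sat✓ 1938:Sun✓ 1939:Mon 1940:Wed 1941:Thu 1942:Fri✓ 1943:Sat✓ 1944:Mon 1945:Tue 1946:Wed 1947:Thu 1948:Sat✓ 1949:Sun✓ 1950:Mon 1951:Tue …(5 more)… 1957:Wed 1958:Thu 1959:Fri✓ 1960:Sun✓ 1961:Mon 1962:Tue 1963:Wed 1964:Fri✓ 1965:Sat✓ 1966:Sun✓ 1967:Mon 1968:Wed 1969:Thu 1970:Fri✓ 1971:Sat✓
Years with five Sundays: 1937, 1938, 1942, 1943, 1948, 1949, 1953, 1954, 1955, 1959, 1960, 1964, 1965, 1966, 1970, 1971 → 16.

16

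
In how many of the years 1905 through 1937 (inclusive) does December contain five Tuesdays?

14

December has 31 days; it has five Tuesdays when Tuesday falls among the first (month-length − 28) days — i.e. when December 1 is one of Tuesday/Monday/Sunday.
December 1 by year: 1905:Fri 1906:Sat 1907:Sun✓ 1908:Tue✓ 1909:Wed 1910:Thu 1911:Fri 1912:Sun✓ 1913:Mon✓ 1914:Tue✓ 1915:Wed 1916:Fri 1917:Sat 1918:Sun✓ 1919:Mon✓ …(3 more)… 1923:Sat 1924:Mon✓ 1925:Tue✓ 1926:Wed 1927:Thu 1928:Sat 1929:Sun✓ 1930:Mon✓ 1931:Tue✓ 1932:Thu 1933:Fri 1934:Sat 1935:Sun✓ 1936:Tue✓ 1937:Wed
Years with five Tuesdays: 1907, 1908, 1912, 1913, 1914, 1918, 1919, 1924, 1925, 1929, 1930, 1931, 1935, 1936 → 14.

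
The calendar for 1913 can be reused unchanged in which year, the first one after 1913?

Two years share a calendar iff Jan 1 falls on the same weekday and both are leap or both are common. 1913: Jan 1 is Wednesday, common year.
1914: Jan 1 Thursday, common
1915: Jan 1 Friday, common
1916: Jan 1 Saturday, leap
1917: Jan 1 Monday, common
1918: Jan 1 Tuesday, common
1919: Jan 1 Wednesday, common
1919 matches on both conditions.

1919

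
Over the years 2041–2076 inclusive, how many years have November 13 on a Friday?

6

Track November 13's weekday year by year (advancing +1, or +2 across a Feb 29):
  2041: Wed  2042: Thu (+1)  2043: Fri (+1) ✓  2044: Sun (+2)  2045: Mon (+1)
  2046: Tue (+1)  2047: Wed (+1)  2048: Fri (+2) ✓  2049: Sat (+1)  2050: Sun (+1)
  2051: Mon (+1)  2052: Wed (+2)  2053: Thu (+1)  2054: Fri (+1) ✓  … (8 more years) …
  2063: Tue (+1)  2064: Thu (+2)  2065: Fri (+1) ✓  2066: Sat (+1)  2067: Sun (+1)
  2068: Tue (+2)  2069: Wed (+1)  2070: Thu (+1)  2071: Fri (+1) ✓  2072: Sun (+2)
  2073: Mon (+1)  2074: Tue (+1)  2075: Wed (+1)  2076: Fri (+2) ✓
Friday years: 2043, 2048, 2054, 2065, 2071, 2076 — 6 in total.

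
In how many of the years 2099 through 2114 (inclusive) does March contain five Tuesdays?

8

March has 31 days; it has five Tuesdays when Tuesday falls among the first (month-length − 28) days — i.e. when March 1 is one of Tuesday/Monday/Sunday.
March 1 by year: 2099:Sun✓ 2100:Mon✓ 2101:Tue✓ 2102:Wed 2103:Thu 2104:Sat 2105:Sun✓ 2106:Mon✓ 2107:Tue✓ 2108:Thu 2109:Fri 2110:Sat 2111:Sun✓ 2112:Tue✓ 2113:Wed 2114:Thu
Years with five Tuesdays: 2099, 2100, 2101, 2105, 2106, 2107, 2111, 2112 → 8.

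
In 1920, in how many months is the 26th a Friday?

Check the 26th of each month of 1920: Jan 26: Mon, Feb 26: Thu, Mar 26: Fri, Apr 26: Mon, May 26: Wed, Jun 26: Sat, Jul 26: Mon, Aug 26: Thu, Sep 26: Sun, Oct 26: Tue, Nov 26: Fri, Dec 26: Sun.
Friday occurs in March, November — 2 months.

2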